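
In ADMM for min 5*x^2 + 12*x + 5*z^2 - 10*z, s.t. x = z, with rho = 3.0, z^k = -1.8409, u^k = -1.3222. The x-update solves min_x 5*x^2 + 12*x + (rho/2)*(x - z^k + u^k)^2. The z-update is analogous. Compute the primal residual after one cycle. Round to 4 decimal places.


ADMM iteration with rho = 3.0, z^k = -1.8409, u^k = -1.3222
Step 1: x-update.
Minimize 5*x^2 + 12*x + (3.0/2)*(x + 1.8409 - 1.3222)^2
FOC: (2*5 + 3.0)*x = -12 + 3.0*(-1.8409 + 1.3222)
x^{k+1} = -1.0428
Step 2: z-update.
Minimize 5*z^2 - 10*z + (3.0/2)*(-1.0428 - z - 1.3222)^2
FOC: (2*5 + 3.0)*z = 10 + 3.0*(-1.0428 - 1.3222)
z^{k+1} = 0.2235
Step 3: u-update.
u^{k+1} = -1.3222 - 1.0428 - 0.2235 = -2.5884
Step 4: Primal residual = |-1.0428 - 0.2235| = 1.2662


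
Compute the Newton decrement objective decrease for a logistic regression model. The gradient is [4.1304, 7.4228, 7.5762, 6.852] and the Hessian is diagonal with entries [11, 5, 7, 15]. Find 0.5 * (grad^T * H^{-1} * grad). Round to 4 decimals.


Step 1: H is diagonal, so H^(-1) * g = [0.3755, 1.4846, 1.0823, 0.4568].
Step 2: g^T H^(-1) g = sum_i g_i^2 / H_ii
  = (4.1304)^2/11 + (7.4228)^2/5 + (7.5762)^2/7 + (6.852)^2/15
  = 1.5509 + 11.0196 + 8.1998 + 3.13 = 23.9003
Step 3: Objective decrease = 0.5 * g^T H^(-1) g = 11.9502


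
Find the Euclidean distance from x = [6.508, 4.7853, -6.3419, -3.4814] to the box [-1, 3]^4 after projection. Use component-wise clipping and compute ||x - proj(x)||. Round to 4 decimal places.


Project each component onto [-1, 3].
clip(6.508) = 3.0, clip(4.7853) = 3.0, clip(-6.3419) = -1.0, clip(-3.4814) = -1.0
Projection = [3.0, 3.0, -1.0, -1.0]
Squared diffs: [12.3061, 3.1873, 28.5359, 6.1573]
Distance = sqrt(50.1866) = 7.0843


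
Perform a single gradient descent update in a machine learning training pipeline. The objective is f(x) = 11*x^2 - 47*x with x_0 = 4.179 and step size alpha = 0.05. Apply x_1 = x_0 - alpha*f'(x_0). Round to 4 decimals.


We compute the gradient at x_0 and apply the update.
f'(x) = 22*x - 47
f'(4.179) = 22*4.179 - 47 = 44.938
x_1 = 4.179 - 0.05*44.938 = 1.9321


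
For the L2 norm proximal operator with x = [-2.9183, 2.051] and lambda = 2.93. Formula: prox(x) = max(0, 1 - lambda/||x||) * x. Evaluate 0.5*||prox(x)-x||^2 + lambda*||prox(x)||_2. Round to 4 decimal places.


Step 1: Compute ||x||.
||x|| = 3.5669
Step 2: Compute scaling factor.
scale = max(0, 1 - 2.93/3.5669) = 0.1786
Step 3: prox(x) = [-0.5211, 0.3662]
||prox(x)|| = 0.6369
Step 4: Proximal objective.
0.5*||prox-x||^2 = 4.2925
lambda*||prox|| = 1.8661
Total = 6.1587


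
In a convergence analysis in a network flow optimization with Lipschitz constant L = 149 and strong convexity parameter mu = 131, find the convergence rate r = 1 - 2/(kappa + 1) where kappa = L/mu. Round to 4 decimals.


Step 1: Compute the condition number.
kappa = L/mu = 149/131 = 1.1374
Step 2: Compute the convergence rate.
r = 1 - 2/(kappa + 1) = 1 - 2*mu/(L + mu) = (L - mu)/(L + mu) = 18/280 = 0.0643


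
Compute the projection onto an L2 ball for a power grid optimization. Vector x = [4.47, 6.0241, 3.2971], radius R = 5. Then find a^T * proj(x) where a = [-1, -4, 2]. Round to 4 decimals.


Step 1: Compute ||x|| (intermediates to 6 decimals).
||x|| = sqrt(4.47^2 + 6.0241^2 + 3.2971^2) = 8.193995
Step 2: Project.
Since ||x|| > R, scale = R/||x|| = 5/8.193995 = 0.610203, proj(x) = scale * x
proj(x) = [2.727607, 3.675924, 2.0119]
Step 3: Dot product.
a^T * proj(x) = -1*2.727607 - 4*3.675924 + 2*2.0119 = -13.4075


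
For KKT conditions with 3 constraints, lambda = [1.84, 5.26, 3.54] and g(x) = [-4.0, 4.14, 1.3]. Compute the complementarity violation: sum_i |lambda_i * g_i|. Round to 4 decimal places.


KKT complementary slackness check:
lambda_1 * g_1 = 1.84 * -4.0 = -7.36
lambda_2 * g_2 = 5.26 * 4.14 = 21.7764
lambda_3 * g_3 = 3.54 * 1.3 = 4.602
Total violation = 7.36 + 21.7764 + 4.602 = 33.7384


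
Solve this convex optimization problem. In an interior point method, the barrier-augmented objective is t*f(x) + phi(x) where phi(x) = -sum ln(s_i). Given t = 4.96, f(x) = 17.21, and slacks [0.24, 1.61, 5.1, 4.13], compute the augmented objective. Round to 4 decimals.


Step 1: Compute log-barrier.
ln values: [-1.4271, 0.4762, 1.6292, 1.4183]
phi = -(-1.4271 + 0.4762 + 1.6292 + 1.4183) = -2.0966
Step 2: Compute augmented objective.
t*f(x) = 4.96*17.21 = 85.3616
Total = 85.3616 - 2.0966 = 83.265


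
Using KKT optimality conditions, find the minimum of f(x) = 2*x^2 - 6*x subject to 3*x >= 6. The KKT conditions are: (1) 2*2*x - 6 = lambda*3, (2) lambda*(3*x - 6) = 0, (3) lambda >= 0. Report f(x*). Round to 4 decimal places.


Step 1: Try lambda = 0 (constraint inactive).
x_unc = 6/(2*2) = 1.5
Check: 3*1.5 = 4.5 < 6 -- violated!
Step 2: Constraint must be active: 3*x = 6
x* = 6/3 = 2.0
lambda = (2*2*2.0 - 6)/3 = 0.6667
Step 3: Compute optimal value.
f(x*) = 2*2.0^2 - 6*2.0 = -4.0


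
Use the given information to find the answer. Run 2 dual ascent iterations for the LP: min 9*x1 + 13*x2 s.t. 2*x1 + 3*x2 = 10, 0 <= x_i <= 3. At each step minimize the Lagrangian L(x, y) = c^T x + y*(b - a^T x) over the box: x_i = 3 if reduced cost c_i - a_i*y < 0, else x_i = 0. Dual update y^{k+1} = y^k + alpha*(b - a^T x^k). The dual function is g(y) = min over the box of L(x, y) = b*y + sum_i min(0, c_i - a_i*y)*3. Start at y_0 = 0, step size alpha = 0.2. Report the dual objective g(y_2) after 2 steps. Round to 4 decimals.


Dual ascent for LP: min 9*x1 + 13*x2, 2*x1 + 3*x2 = 10, 0 <= x_i <= 3
Step 1: y^k = 0.0, reduced costs: (9.0, 13.0)
  x^k = (0.0, 0.0), subgradient = b - a^T x = 10.0
  y^{k+1} = 0.0 + 0.2*10.0 = 2.0
Step 2: y^k = 2.0, reduced costs: (5.0, 7.0)
  x^k = (0.0, 0.0), subgradient = b - a^T x = 10.0
  y^{k+1} = 2.0 + 0.2*10.0 = 4.0
Dual objective at y_2 = 4.0: reduced costs (1.0, 1.0), box minimizer x = (0.0, 0.0)
g(y_2) = b*y + (c1 - a1*y)*x1 + (c2 - a2*y)*x2 = 10*4.0 + 1.0*0.0 + 1.0*0.0 = 40.0 + 0.0 + 0.0 = 40.0


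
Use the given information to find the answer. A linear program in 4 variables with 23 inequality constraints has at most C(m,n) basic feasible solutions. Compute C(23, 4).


Each vertex corresponds to some choice of n active constraints out of m, so the number of vertices is at most C(m, n) = m! / (n!(m-n)!).
m = 23, n = 4
Numerator: 23 * 22 * 21 * 20
Denominator: 4! = 24
C(23, 4) = 8855


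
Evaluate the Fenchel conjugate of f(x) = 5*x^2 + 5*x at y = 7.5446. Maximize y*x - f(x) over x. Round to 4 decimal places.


f*(y) = sup_x {y*x - a*x^2 - b*x} = sup_x {(y-b)*x - a*x^2}
FOC: (y - b) - 2a*x = 0 => x* = (y - b)/(2a)
x* = (7.5446 - 5)/(2*5) = 0.2545
f*(7.5446) = (y-b)^2/(4a) = (7.5446 - 5)^2/(4*5)
= 6.475/20 = 0.3237


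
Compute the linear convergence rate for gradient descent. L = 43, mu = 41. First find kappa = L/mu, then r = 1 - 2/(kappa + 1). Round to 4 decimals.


Step 1: Compute the condition number.
kappa = L/mu = 43/41 = 1.0488
Step 2: Compute the convergence rate.
r = 1 - 2/(kappa + 1) = 1 - 2*mu/(L + mu) = (L - mu)/(L + mu) = 2/84 = 0.0238


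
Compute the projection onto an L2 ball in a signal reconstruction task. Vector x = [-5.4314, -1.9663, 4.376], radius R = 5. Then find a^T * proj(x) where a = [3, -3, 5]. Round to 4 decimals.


Step 1: Compute ||x|| (intermediates to 6 decimals).
||x|| = sqrt((-5.4314)^2 + (-1.9663)^2 + 4.376^2) = 7.24678
Step 2: Project.
Since ||x|| > R, scale = R/||x|| = 5/7.24678 = 0.689962, proj(x) = scale * x
proj(x) = [-3.74746, -1.356672, 3.019274]
Step 3: Dot product.
a^T * proj(x) = 3*(-3.74746) - 3*(-1.356672) + 5*3.019274 = 7.924


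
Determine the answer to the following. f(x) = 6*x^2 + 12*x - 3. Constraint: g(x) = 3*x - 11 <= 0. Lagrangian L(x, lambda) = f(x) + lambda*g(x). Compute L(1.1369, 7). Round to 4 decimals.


Step 1: Evaluate f(x).
f(1.1369) = 6*1.1369^2 + 12*1.1369 - 3 = 18.398
Step 2: Evaluate g(x).
g(1.1369) = 3*1.1369 - 11 = -7.5893
Step 3: Compute Lagrangian.
L = 18.398 + 7*-7.5893 = -34.7271


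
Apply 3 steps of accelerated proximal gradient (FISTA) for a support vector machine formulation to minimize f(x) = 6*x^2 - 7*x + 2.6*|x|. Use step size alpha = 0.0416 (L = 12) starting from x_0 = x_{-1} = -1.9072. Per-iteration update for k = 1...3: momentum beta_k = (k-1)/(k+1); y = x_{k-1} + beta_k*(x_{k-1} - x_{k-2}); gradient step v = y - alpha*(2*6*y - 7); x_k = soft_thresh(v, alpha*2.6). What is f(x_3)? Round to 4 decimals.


FISTA on f(x) = 6*x^2 - 7*x + 2.6*|x|
L = 12, alpha = 0.0416
Iteration 1: beta = 0.0, y = -1.9072 + 0.0*(-1.9072 + 1.9072) = -1.9072
  grad(y) = -29.8864, v = y - alpha*grad = -0.6639
  prox(v) = soft_thresh(-0.6639, 0.1082) = -0.5558
Iteration 2: beta = 0.3333, y = -0.5558 + 0.3333*(-0.5558 + 1.9072) = -0.1053
  grad(y) = -8.2635, v = y - alpha*grad = 0.2385
  prox(v) = soft_thresh(0.2385, 0.1082) = 0.1303
Iteration 3: beta = 0.5, y = 0.1303 + 0.5*(0.1303 + 0.5558) = 0.4734
  grad(y) = -1.3198, v = y - alpha*grad = 0.5283
  prox(v) = soft_thresh(0.5283, 0.1082) = 0.4201
f(x_3) = 6*0.4201^2 - 7*0.4201 + 2.6*|0.4201| = -0.7895


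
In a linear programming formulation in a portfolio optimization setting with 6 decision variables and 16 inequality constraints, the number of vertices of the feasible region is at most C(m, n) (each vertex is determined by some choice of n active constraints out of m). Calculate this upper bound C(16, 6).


Each vertex corresponds to some choice of n active constraints out of m, so the number of vertices is at most C(m, n) = m! / (n!(m-n)!).
m = 16, n = 6
Numerator: 16 * 15 * 14 * 13 * 12 * 11
Denominator: 6! = 720
C(16, 6) = 8008


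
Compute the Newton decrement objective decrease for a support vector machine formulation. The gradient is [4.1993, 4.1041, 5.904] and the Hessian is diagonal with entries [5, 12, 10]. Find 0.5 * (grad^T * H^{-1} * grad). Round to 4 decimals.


Step 1: H is diagonal, so H^(-1) * g = [0.8399, 0.342, 0.5904].
Step 2: g^T H^(-1) g = sum_i g_i^2 / H_ii
  = (4.1993)^2/5 + (4.1041)^2/12 + (5.904)^2/10
  = 3.5268 + 1.4036 + 3.4857 = 8.4162
Step 3: Objective decrease = 0.5 * g^T H^(-1) g = 4.2081


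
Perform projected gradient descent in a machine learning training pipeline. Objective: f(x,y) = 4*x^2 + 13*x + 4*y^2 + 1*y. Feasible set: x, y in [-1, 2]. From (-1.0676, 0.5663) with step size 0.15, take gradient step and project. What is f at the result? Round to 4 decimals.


Step 1: Compute gradient at (-1.0676, 0.5663).
grad_x = 2*4*-1.0676 + 13 = 4.4592
grad_y = 2*4*0.5663 + 1 = 5.5304
Step 2: Gradient step.
x_raw = -1.0676 - 0.15*4.4592 = -1.7365
y_raw = 0.5663 - 0.15*5.5304 = -0.2633
Step 3: Project onto [-1, 2].
x_proj = clip(-1.7365) = -1.0
y_proj = clip(-0.2633) = -0.2633
Step 4: Evaluate f.
f(-1.0, -0.2633) = -8.986


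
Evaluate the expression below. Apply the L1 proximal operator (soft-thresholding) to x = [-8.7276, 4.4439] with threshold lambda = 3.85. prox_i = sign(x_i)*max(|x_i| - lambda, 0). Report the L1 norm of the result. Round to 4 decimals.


Soft-thresholding with lambda = 3.85:
prox(-8.7276) = sign(-8.7276)*max(|-8.7276| - 3.85, 0) = -4.8776
prox(4.4439) = sign(4.4439)*max(|4.4439| - 3.85, 0) = 0.5939
prox(x) = [-4.8776, 0.5939]
||prox(x)||_1 = 4.8776 + 0.5939 = 5.4715


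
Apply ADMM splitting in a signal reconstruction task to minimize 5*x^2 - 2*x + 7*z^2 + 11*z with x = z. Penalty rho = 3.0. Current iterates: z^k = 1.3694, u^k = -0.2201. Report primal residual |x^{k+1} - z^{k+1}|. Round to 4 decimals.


ADMM iteration with rho = 3.0, z^k = 1.3694, u^k = -0.2201
Step 1: x-update.
Minimize 5*x^2 - 2*x + (3.0/2)*(x - 1.3694 - 0.2201)^2
FOC: (2*5 + 3.0)*x = 2 + 3.0*(1.3694 + 0.2201)
x^{k+1} = 0.5207
Step 2: z-update.
Minimize 7*z^2 + 11*z + (3.0/2)*(0.5207 - z - 0.2201)^2
FOC: (2*7 + 3.0)*z = -11 + 3.0*(0.5207 - 0.2201)
z^{k+1} = -0.594
Step 3: u-update.
u^{k+1} = -0.2201 + 0.5207 + 0.594 = 0.8946
Step 4: Primal residual = |0.5207 + 0.594| = 1.1147


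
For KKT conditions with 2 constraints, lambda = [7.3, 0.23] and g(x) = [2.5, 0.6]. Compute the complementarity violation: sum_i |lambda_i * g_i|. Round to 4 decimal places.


KKT complementary slackness check:
lambda_1 * g_1 = 7.3 * 2.5 = 18.25
lambda_2 * g_2 = 0.23 * 0.6 = 0.138
Total violation = 18.25 + 0.138 = 18.388


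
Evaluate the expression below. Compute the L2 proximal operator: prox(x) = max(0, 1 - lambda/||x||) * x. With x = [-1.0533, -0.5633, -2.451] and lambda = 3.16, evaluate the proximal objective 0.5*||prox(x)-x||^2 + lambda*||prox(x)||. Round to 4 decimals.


Step 1: Compute ||x||.
||x|| = 2.7266
Step 2: Compute scaling factor.
scale = max(0, 1 - 3.16/2.7266) = 0.0
Step 3: prox(x) = [-0.0, -0.0, -0.0]
||prox(x)|| = 0.0
Step 4: Proximal objective.
0.5*||prox-x||^2 = 3.7171
lambda*||prox|| = 0.0
Total = 3.7171


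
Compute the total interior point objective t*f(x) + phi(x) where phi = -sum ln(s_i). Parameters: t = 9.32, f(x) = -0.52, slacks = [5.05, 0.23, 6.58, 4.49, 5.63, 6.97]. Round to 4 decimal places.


Step 1: Compute log-barrier.
ln values: [1.6194, -1.4697, 1.884, 1.5019, 1.7281, 1.9416]
phi = -(1.6194 - 1.4697 + 1.884 + 1.5019 + 1.7281 + 1.9416) = -7.2053
Step 2: Compute augmented objective.
t*f(x) = 9.32*-0.52 = -4.8464
Total = -4.8464 - 7.2053 = -12.0517


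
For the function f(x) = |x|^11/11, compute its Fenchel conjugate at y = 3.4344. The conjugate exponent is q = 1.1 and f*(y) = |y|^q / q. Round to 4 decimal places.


The conjugate exponent q satisfies 1/p + 1/q = 1.
p = 11, so q = 11/(11 - 1) = 1.1
|y|^q = 3.4344^1.1 = 3.8854
f*(3.4344) = 3.8854 / 1.1 = 3.5322


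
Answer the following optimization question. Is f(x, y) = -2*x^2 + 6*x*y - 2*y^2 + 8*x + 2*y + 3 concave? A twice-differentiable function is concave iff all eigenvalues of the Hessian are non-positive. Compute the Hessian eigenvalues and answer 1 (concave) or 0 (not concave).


The Hessian of f(x,y) = -2*x^2 + 6*x*y - 2*y^2 + 8*x + 2*y + 3 is:
H = [[-4, 6], [6, -4]]
Trace = -4 - 4 = -8
Determinant = -4*-4 - (6)^2 = -20
Discriminant = (-8)^2 - 4*-20 = 144.0
Eigenvalues: lambda_1 = -10.0, lambda_2 = 2.0
The function is not concave.

0


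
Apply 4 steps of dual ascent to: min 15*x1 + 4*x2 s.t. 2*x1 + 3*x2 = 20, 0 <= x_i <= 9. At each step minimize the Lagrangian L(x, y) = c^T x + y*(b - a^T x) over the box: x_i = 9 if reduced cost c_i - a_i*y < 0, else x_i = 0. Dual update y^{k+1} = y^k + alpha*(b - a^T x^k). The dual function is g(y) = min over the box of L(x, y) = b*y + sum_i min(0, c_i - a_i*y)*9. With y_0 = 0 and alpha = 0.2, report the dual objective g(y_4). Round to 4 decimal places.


Dual ascent for LP: min 15*x1 + 4*x2, 2*x1 + 3*x2 = 20, 0 <= x_i <= 9
Step 1: y^k = 0.0, reduced costs: (15.0, 4.0)
  x^k = (0.0, 0.0), subgradient = b - a^T x = 20.0
  y^{k+1} = 0.0 + 0.2*20.0 = 4.0
Step 2: y^k = 4.0, reduced costs: (7.0, -8.0)
  x^k = (0.0, 9.0), subgradient = b - a^T x = -7.0
  y^{k+1} = 4.0 + 0.2*-7.0 = 2.6
Step 3: y^k = 2.6, reduced costs: (9.8, -3.8)
  x^k = (0.0, 9.0), subgradient = b - a^T x = -7.0
  y^{k+1} = 2.6 + 0.2*-7.0 = 1.2
Step 4: y^k = 1.2, reduced costs: (12.6, 0.4)
  x^k = (0.0, 0.0), subgradient = b - a^T x = 20.0
  y^{k+1} = 1.2 + 0.2*20.0 = 5.2
Dual objective at y_4 = 5.2: reduced costs (4.6, -11.6), box minimizer x = (0.0, 9.0)
g(y_4) = b*y + (c1 - a1*y)*x1 + (c2 - a2*y)*x2 = 20*5.2 + 4.6*0.0 + (-11.6)*9.0 = 104.0 + 0.0 - 104.4 = -0.4


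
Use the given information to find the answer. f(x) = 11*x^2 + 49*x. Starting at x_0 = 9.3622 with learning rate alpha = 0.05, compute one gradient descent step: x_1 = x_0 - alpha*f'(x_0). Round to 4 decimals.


We compute the gradient at x_0 and apply the update.
f'(x) = 22*x + 49
f'(9.3622) = 22*9.3622 + 49 = 254.9684
x_1 = 9.3622 - 0.05*254.9684 = -3.3862


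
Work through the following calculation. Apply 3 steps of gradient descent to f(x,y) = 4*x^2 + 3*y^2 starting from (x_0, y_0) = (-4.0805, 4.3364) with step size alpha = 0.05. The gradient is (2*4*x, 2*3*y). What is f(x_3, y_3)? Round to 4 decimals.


Gradient descent on f(x,y) = 4*x^2 + 3*y^2.
Starting point: (-4.0805, 4.3364), alpha = 0.05
Step 1: grad_x = 2*4*-4.0805 = -32.644, grad_y = 2*3*4.3364 = 26.0184
  x_1 = -4.0805 - 0.05*-32.644 = -2.4483
  y_1 = 4.3364 - 0.05*26.0184 = 3.0355
Step 2: grad_x = 2*4*-2.4483 = -19.5864, grad_y = 2*3*3.0355 = 18.2129
  x_2 = -2.4483 - 0.05*-19.5864 = -1.469
  y_2 = 3.0355 - 0.05*18.2129 = 2.1248
Step 3: grad_x = 2*4*-1.469 = -11.7518, grad_y = 2*3*2.1248 = 12.749
  x_3 = -1.469 - 0.05*-11.7518 = -0.8814
  y_3 = 2.1248 - 0.05*12.749 = 1.4874
f(-0.8814, 1.4874) = 4*(-0.8814)^2 + 3*1.4874^2 = 9.7443


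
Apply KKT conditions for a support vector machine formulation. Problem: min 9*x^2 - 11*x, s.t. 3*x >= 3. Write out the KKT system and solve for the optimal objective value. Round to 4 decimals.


Step 1: Try lambda = 0 (constraint inactive).
x_unc = 11/(2*9) = 0.6111
Check: 3*0.6111 = 1.8333 < 3 -- violated!
Step 2: Constraint must be active: 3*x = 3
x* = 3/3 = 1.0
lambda = (2*9*1.0 - 11)/3 = 2.3333
Step 3: Compute optimal value.
f(x*) = 9*1.0^2 - 11*1.0 = -2.0


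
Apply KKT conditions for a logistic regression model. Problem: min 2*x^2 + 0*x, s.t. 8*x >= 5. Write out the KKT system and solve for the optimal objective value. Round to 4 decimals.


Step 1: Try lambda = 0 (constraint inactive).
x_unc = 0/(2*2) = 0.0
Check: 8*0.0 = 0.0 < 5 -- violated!
Step 2: Constraint must be active: 8*x = 5
x* = 5/8 = 0.625
lambda = (2*2*0.625 + 0)/8 = 0.3125
Step 3: Compute optimal value.
f(x*) = 2*0.625^2 + 0*0.625 = 0.7813


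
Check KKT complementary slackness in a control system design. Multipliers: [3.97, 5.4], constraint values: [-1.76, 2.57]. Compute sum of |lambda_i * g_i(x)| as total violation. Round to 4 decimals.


KKT complementary slackness check:
lambda_1 * g_1 = 3.97 * -1.76 = -6.9872
lambda_2 * g_2 = 5.4 * 2.57 = 13.878
Total violation = 6.9872 + 13.878 = 20.8652


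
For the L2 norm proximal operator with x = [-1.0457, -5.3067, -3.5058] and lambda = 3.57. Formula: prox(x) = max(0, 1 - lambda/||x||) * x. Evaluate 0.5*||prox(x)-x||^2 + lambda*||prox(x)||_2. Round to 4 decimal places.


Step 1: Compute ||x||.
||x|| = 6.4456
Step 2: Compute scaling factor.
scale = max(0, 1 - 3.57/6.4456) = 0.4461
Step 3: prox(x) = [-0.4665, -2.3675, -1.564]
||prox(x)|| = 2.8756
Step 4: Proximal objective.
0.5*||prox-x||^2 = 6.3725
lambda*||prox|| = 10.2659
Total = 16.6382


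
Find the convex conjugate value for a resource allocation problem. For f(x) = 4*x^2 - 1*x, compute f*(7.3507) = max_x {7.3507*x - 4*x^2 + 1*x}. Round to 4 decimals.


f*(y) = sup_x {y*x - a*x^2 - b*x} = sup_x {(y-b)*x - a*x^2}
FOC: (y - b) - 2a*x = 0 => x* = (y - b)/(2a)
x* = (7.3507 + 1)/(2*4) = 1.0438
f*(7.3507) = (y-b)^2/(4a) = (7.3507 + 1)^2/(4*4)
= 69.7342/16 = 4.3584


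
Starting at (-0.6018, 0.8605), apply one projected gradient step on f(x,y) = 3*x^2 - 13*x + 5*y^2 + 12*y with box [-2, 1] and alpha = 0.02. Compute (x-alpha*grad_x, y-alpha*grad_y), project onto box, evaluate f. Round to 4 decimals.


Step 1: Compute gradient at (-0.6018, 0.8605).
grad_x = 2*3*-0.6018 - 13 = -16.6108
grad_y = 2*5*0.8605 + 12 = 20.605
Step 2: Gradient step.
x_raw = -0.6018 - 0.02*-16.6108 = -0.2696
y_raw = 0.8605 - 0.02*20.605 = 0.4484
Step 3: Project onto [-2, 1].
x_proj = clip(-0.2696) = -0.2696
y_proj = clip(0.4484) = 0.4484
Step 4: Evaluate f.
f(-0.2696, 0.4484) = 10.1087


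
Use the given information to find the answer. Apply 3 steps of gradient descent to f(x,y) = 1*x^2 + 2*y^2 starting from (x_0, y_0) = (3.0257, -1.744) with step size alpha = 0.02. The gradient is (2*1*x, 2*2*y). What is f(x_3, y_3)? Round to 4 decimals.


Gradient descent on f(x,y) = 1*x^2 + 2*y^2.
Starting point: (3.0257, -1.744), alpha = 0.02
Step 1: grad_x = 2*1*3.0257 = 6.0514, grad_y = 2*2*-1.744 = -6.976
  x_1 = 3.0257 - 0.02*6.0514 = 2.9047
  y_1 = -1.744 - 0.02*-6.976 = -1.6045
Step 2: grad_x = 2*1*2.9047 = 5.8093, grad_y = 2*2*-1.6045 = -6.4179
  x_2 = 2.9047 - 0.02*5.8093 = 2.7885
  y_2 = -1.6045 - 0.02*-6.4179 = -1.4761
Step 3: grad_x = 2*1*2.7885 = 5.577, grad_y = 2*2*-1.4761 = -5.9045
  x_3 = 2.7885 - 0.02*5.577 = 2.6769
  y_3 = -1.4761 - 0.02*-5.9045 = -1.358
f(2.6769, -1.358) = 1*2.6769^2 + 2*(-1.358)^2 = 10.8545


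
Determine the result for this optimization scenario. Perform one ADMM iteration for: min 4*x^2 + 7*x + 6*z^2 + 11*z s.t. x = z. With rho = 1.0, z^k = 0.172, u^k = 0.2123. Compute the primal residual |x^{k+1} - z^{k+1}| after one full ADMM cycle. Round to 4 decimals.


ADMM iteration with rho = 1.0, z^k = 0.172, u^k = 0.2123
Step 1: x-update.
Minimize 4*x^2 + 7*x + (1.0/2)*(x - 0.172 + 0.2123)^2
FOC: (2*4 + 1.0)*x = -7 + 1.0*(0.172 - 0.2123)
x^{k+1} = -0.7823
Step 2: z-update.
Minimize 6*z^2 + 11*z + (1.0/2)*(-0.7823 - z + 0.2123)^2
FOC: (2*6 + 1.0)*z = -11 + 1.0*(-0.7823 + 0.2123)
z^{k+1} = -0.89
Step 3: u-update.
u^{k+1} = 0.2123 - 0.7823 + 0.89 = 0.32
Step 4: Primal residual = |-0.7823 + 0.89| = 0.1077


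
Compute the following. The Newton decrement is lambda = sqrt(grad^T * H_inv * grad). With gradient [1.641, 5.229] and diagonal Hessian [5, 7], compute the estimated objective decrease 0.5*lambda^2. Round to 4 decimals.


Step 1: H is diagonal, so H^(-1) * g = [0.3282, 0.747].
Step 2: g^T H^(-1) g = sum_i g_i^2 / H_ii
  = (1.641)^2/5 + (5.229)^2/7
  = 0.5386 + 3.9061 = 4.4446
Step 3: Objective decrease = 0.5 * g^T H^(-1) g = 2.2223


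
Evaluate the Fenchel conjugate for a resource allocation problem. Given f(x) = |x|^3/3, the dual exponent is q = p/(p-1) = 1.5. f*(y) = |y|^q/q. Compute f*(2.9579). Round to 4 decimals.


The conjugate exponent q satisfies 1/p + 1/q = 1.
p = 3, so q = 3/(3 - 1) = 1.5
|y|^q = 2.9579^1.5 = 5.0872
f*(2.9579) = 5.0872 / 1.5 = 3.3914


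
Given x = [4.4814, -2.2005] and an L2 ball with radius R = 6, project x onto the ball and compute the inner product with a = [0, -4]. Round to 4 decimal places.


Step 1: Compute ||x|| (intermediates to 6 decimals).
||x|| = sqrt(4.4814^2 + (-2.2005)^2) = 4.992509
Step 2: Project.
Since ||x|| <= R, proj = x (no scaling needed).
proj(x) = [4.4814, -2.2005]
Step 3: Dot product.
a^T * proj(x) = 0*4.4814 - 4*(-2.2005) = 8.802


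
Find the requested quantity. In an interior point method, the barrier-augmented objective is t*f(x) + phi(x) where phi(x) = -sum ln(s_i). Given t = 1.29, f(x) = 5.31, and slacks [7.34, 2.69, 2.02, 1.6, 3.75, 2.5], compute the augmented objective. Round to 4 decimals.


Step 1: Compute log-barrier.
ln values: [1.9933, 0.9895, 0.7031, 0.47, 1.3218, 0.9163]
phi = -(1.9933 + 0.9895 + 0.7031 + 0.47 + 1.3218 + 0.9163) = -6.394
Step 2: Compute augmented objective.
t*f(x) = 1.29*5.31 = 6.8499
Total = 6.8499 - 6.394 = 0.4559


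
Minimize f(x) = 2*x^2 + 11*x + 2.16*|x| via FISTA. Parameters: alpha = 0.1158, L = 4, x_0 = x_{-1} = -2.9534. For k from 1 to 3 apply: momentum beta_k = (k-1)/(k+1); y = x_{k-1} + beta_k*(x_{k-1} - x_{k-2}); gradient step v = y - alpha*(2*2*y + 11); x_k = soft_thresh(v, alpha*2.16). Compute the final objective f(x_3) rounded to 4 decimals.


FISTA on f(x) = 2*x^2 + 11*x + 2.16*|x|
L = 4, alpha = 0.1158
Iteration 1: beta = 0.0, y = -2.9534 + 0.0*(-2.9534 + 2.9534) = -2.9534
  grad(y) = -0.8136, v = y - alpha*grad = -2.8592
  prox(v) = soft_thresh(-2.8592, 0.2501) = -2.6091
Iteration 2: beta = 0.3333, y = -2.6091 + 0.3333*(-2.6091 + 2.9534) = -2.4943
  grad(y) = 1.0229, v = y - alpha*grad = -2.6127
  prox(v) = soft_thresh(-2.6127, 0.2501) = -2.3626
Iteration 3: beta = 0.5, y = -2.3626 + 0.5*(-2.3626 + 2.6091) = -2.2394
  grad(y) = 2.0425, v = y - alpha*grad = -2.4759
  prox(v) = soft_thresh(-2.4759, 0.2501) = -2.2258
f(x_3) = 2*(-2.2258)^2 + 11*(-2.2258) + 2.16*|-2.2258| = -9.7677


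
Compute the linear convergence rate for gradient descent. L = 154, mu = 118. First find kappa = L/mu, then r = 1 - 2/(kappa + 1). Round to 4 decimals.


Step 1: Compute the condition number.
kappa = L/mu = 154/118 = 1.3051
Step 2: Compute the convergence rate.
r = 1 - 2/(kappa + 1) = 1 - 2*mu/(L + mu) = (L - mu)/(L + mu) = 36/272 = 0.1324


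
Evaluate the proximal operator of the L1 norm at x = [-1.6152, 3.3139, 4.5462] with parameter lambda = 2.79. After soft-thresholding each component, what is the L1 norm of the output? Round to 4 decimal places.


Soft-thresholding with lambda = 2.79:
prox(-1.6152) = sign(-1.6152)*max(|-1.6152| - 2.79, 0) = 0.0
prox(3.3139) = sign(3.3139)*max(|3.3139| - 2.79, 0) = 0.5239
prox(4.5462) = sign(4.5462)*max(|4.5462| - 2.79, 0) = 1.7562
prox(x) = [0.0, 0.5239, 1.7562]
||prox(x)||_1 = 0.0 + 0.5239 + 1.7562 = 2.2801


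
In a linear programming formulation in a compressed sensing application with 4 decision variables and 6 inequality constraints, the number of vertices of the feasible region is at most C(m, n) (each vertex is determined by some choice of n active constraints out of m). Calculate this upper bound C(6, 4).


Each vertex corresponds to some choice of n active constraints out of m, so the number of vertices is at most C(m, n) = m! / (n!(m-n)!).
m = 6, n = 4
Numerator: 6 * 5 * 4 * 3
Denominator: 4! = 24
C(6, 4) = 15


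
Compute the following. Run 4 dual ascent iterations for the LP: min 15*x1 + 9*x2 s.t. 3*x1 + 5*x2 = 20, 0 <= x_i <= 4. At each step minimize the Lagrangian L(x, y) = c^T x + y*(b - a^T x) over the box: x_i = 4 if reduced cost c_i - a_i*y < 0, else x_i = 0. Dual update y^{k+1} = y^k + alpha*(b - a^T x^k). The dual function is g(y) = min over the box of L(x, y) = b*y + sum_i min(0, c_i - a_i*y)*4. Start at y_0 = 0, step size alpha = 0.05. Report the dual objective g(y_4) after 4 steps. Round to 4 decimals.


Dual ascent for LP: min 15*x1 + 9*x2, 3*x1 + 5*x2 = 20, 0 <= x_i <= 4
Step 1: y^k = 0.0, reduced costs: (15.0, 9.0)
  x^k = (0.0, 0.0), subgradient = b - a^T x = 20.0
  y^{k+1} = 0.0 + 0.05*20.0 = 1.0
Step 2: y^k = 1.0, reduced costs: (12.0, 4.0)
  x^k = (0.0, 0.0), subgradient = b - a^T x = 20.0
  y^{k+1} = 1.0 + 0.05*20.0 = 2.0
Step 3: y^k = 2.0, reduced costs: (9.0, -1.0)
  x^k = (0.0, 4.0), subgradient = b - a^T x = 0.0
  y^{k+1} = 2.0 + 0.05*0.0 = 2.0
Step 4: y^k = 2.0, reduced costs: (9.0, -1.0)
  x^k = (0.0, 4.0), subgradient = b - a^T x = 0.0
  y^{k+1} = 2.0 + 0.05*0.0 = 2.0
Dual objective at y_4 = 2.0: reduced costs (9.0, -1.0), box minimizer x = (0.0, 4.0)
g(y_4) = b*y + (c1 - a1*y)*x1 + (c2 - a2*y)*x2 = 20*2.0 + 9.0*0.0 + (-1.0)*4.0 = 40.0 + 0.0 - 4.0 = 36.0


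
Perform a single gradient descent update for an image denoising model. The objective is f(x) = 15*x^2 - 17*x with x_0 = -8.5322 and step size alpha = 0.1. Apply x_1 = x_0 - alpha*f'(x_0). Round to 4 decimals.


We compute the gradient at x_0 and apply the update.
f'(x) = 30*x - 17
f'(-8.5322) = 30*-8.5322 - 17 = -272.966
x_1 = -8.5322 - 0.1*-272.966 = 18.7644


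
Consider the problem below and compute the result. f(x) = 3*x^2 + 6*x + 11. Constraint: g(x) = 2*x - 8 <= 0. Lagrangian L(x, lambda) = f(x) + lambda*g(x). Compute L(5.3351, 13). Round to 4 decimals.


Step 1: Evaluate f(x).
f(5.3351) = 3*5.3351^2 + 6*5.3351 + 11 = 128.4005
Step 2: Evaluate g(x).
g(5.3351) = 2*5.3351 - 8 = 2.6702
Step 3: Compute Lagrangian.
L = 128.4005 + 13*2.6702 = 163.1131


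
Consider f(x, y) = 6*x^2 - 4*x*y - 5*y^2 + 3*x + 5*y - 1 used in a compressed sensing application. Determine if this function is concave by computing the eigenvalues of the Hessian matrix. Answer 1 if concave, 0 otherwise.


The Hessian of f(x,y) = 6*x^2 - 4*x*y - 5*y^2 + 3*x + 5*y - 1 is:
H = [[12, -4], [-4, -10]]
Trace = 12 - 10 = 2
Determinant = 12*-10 - (-4)^2 = -136
Discriminant = (2)^2 - 4*-136 = 548.0
Eigenvalues: lambda_1 = -10.7047, lambda_2 = 12.7047
The function is not concave.

0


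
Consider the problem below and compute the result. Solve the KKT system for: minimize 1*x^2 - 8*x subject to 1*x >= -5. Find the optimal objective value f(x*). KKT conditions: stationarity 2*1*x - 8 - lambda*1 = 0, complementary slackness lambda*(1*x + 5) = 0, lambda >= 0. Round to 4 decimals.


Step 1: Try lambda = 0 (constraint inactive).
Stationarity: 2*1*x - 8 = 0
x* = 8/(2*1) = 4.0
Check constraint: 1*4.0 = 4.0 >= -5 -- satisfied.
Step 2: Compute optimal value.
f(x*) = 1*4.0^2 - 8*4.0 = -16.0


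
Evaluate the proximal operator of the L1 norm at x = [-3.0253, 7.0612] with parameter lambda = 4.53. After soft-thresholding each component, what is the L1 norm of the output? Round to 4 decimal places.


Soft-thresholding with lambda = 4.53:
prox(-3.0253) = sign(-3.0253)*max(|-3.0253| - 4.53, 0) = 0.0
prox(7.0612) = sign(7.0612)*max(|7.0612| - 4.53, 0) = 2.5312
prox(x) = [0.0, 2.5312]
||prox(x)||_1 = 0.0 + 2.5312 = 2.5312


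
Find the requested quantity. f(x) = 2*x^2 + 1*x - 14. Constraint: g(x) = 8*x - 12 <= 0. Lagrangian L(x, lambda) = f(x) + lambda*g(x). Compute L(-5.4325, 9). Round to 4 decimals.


Step 1: Evaluate f(x).
f(-5.4325) = 2*(-5.4325)^2 + 1*(-5.4325) - 14 = 39.5916
Step 2: Evaluate g(x).
g(-5.4325) = 8*-5.4325 - 12 = -55.46
Step 3: Compute Lagrangian.
L = 39.5916 + 9*-55.46 = -459.5484


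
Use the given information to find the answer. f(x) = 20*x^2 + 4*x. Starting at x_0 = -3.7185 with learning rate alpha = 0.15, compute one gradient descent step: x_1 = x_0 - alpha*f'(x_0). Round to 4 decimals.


We compute the gradient at x_0 and apply the update.
f'(x) = 40*x + 4
f'(-3.7185) = 40*-3.7185 + 4 = -144.74
x_1 = -3.7185 - 0.15*-144.74 = 17.9925


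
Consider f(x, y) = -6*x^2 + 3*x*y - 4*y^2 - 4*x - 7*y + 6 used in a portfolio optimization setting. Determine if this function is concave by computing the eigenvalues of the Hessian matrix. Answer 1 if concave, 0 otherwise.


The Hessian of f(x,y) = -6*x^2 + 3*x*y - 4*y^2 - 4*x - 7*y + 6 is:
H = [[-12, 3], [3, -8]]
Trace = -12 - 8 = -20
Determinant = -12*-8 - (3)^2 = 87
Discriminant = (-20)^2 - 4*87 = 52.0
Eigenvalues: lambda_1 = -13.6056, lambda_2 = -6.3944
The function is concave.

1


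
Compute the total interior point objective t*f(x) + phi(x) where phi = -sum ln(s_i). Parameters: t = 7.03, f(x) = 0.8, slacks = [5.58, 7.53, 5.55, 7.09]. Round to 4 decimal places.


Step 1: Compute log-barrier.
ln values: [1.7192, 2.0189, 1.7138, 1.9587]
phi = -(1.7192 + 2.0189 + 1.7138 + 1.9587) = -7.4106
Step 2: Compute augmented objective.
t*f(x) = 7.03*0.8 = 5.624
Total = 5.624 - 7.4106 = -1.7866


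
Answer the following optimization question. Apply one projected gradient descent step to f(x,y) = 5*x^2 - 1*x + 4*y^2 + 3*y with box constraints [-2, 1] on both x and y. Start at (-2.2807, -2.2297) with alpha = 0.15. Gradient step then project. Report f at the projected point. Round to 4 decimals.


Step 1: Compute gradient at (-2.2807, -2.2297).
grad_x = 2*5*-2.2807 - 1 = -23.807
grad_y = 2*4*-2.2297 + 3 = -14.8376
Step 2: Gradient step.
x_raw = -2.2807 - 0.15*-23.807 = 1.2904
y_raw = -2.2297 - 0.15*-14.8376 = -0.0041
Step 3: Project onto [-2, 1].
x_proj = clip(1.2904) = 1.0
y_proj = clip(-0.0041) = -0.0041
Step 4: Evaluate f.
f(1.0, -0.0041) = 3.9879


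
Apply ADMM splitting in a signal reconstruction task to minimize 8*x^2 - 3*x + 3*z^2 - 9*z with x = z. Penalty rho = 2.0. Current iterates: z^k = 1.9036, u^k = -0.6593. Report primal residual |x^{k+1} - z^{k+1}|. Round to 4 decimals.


ADMM iteration with rho = 2.0, z^k = 1.9036, u^k = -0.6593
Step 1: x-update.
Minimize 8*x^2 - 3*x + (2.0/2)*(x - 1.9036 - 0.6593)^2
FOC: (2*8 + 2.0)*x = 3 + 2.0*(1.9036 + 0.6593)
x^{k+1} = 0.4514
Step 2: z-update.
Minimize 3*z^2 - 9*z + (2.0/2)*(0.4514 - z - 0.6593)^2
FOC: (2*3 + 2.0)*z = 9 + 2.0*(0.4514 - 0.6593)
z^{k+1} = 1.073
Step 3: u-update.
u^{k+1} = -0.6593 + 0.4514 - 1.073 = -1.2809
Step 4: Primal residual = |0.4514 - 1.073| = 0.6216


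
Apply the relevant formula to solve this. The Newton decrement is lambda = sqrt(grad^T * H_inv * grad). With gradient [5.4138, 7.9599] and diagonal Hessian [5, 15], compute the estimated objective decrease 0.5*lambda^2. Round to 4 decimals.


Step 1: H is diagonal, so H^(-1) * g = [1.0828, 0.5307].
Step 2: g^T H^(-1) g = sum_i g_i^2 / H_ii
  = (5.4138)^2/5 + (7.9599)^2/15
  = 5.8618 + 4.224 = 10.0858
Step 3: Objective decrease = 0.5 * g^T H^(-1) g = 5.0429


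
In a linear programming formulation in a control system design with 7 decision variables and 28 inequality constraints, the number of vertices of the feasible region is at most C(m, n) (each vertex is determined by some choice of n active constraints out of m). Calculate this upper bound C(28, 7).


Each vertex corresponds to some choice of n active constraints out of m, so the number of vertices is at most C(m, n) = m! / (n!(m-n)!).
m = 28, n = 7
Numerator: 28 * 27 * 26 * 25 * 24 * 23 * 22
Denominator: 7! = 5040
C(28, 7) = 1184040


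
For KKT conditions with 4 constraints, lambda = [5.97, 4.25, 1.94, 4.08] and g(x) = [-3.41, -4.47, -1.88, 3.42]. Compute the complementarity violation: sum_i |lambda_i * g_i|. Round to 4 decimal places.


KKT complementary slackness check:
lambda_1 * g_1 = 5.97 * -3.41 = -20.3577
lambda_2 * g_2 = 4.25 * -4.47 = -18.9975
lambda_3 * g_3 = 1.94 * -1.88 = -3.6472
lambda_4 * g_4 = 4.08 * 3.42 = 13.9536
Total violation = 20.3577 + 18.9975 + 3.6472 + 13.9536 = 56.956


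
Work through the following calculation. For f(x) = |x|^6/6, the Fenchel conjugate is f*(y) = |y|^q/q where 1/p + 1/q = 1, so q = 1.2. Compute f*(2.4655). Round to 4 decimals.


The conjugate exponent q satisfies 1/p + 1/q = 1.
p = 6, so q = 6/(6 - 1) = 1.2
|y|^q = 2.4655^1.2 = 2.9532
f*(2.4655) = 2.9532 / 1.2 = 2.461


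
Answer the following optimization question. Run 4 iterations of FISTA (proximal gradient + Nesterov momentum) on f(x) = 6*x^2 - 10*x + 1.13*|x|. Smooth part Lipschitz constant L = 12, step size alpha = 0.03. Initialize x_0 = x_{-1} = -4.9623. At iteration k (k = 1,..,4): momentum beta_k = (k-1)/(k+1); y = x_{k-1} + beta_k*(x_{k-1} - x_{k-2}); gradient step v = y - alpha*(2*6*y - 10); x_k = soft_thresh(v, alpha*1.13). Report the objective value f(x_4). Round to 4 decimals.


FISTA on f(x) = 6*x^2 - 10*x + 1.13*|x|
L = 12, alpha = 0.03
Iteration 1: beta = 0.0, y = -4.9623 + 0.0*(-4.9623 + 4.9623) = -4.9623
  grad(y) = -69.5476, v = y - alpha*grad = -2.8759
  prox(v) = soft_thresh(-2.8759, 0.0339) = -2.842
Iteration 2: beta = 0.3333, y = -2.842 + 0.3333*(-2.842 + 4.9623) = -2.1352
  grad(y) = -35.6224, v = y - alpha*grad = -1.0665
  prox(v) = soft_thresh(-1.0665, 0.0339) = -1.0326
Iteration 3: beta = 0.5, y = -1.0326 + 0.5*(-1.0326 + 2.842) = -0.128
  grad(y) = -11.5354, v = y - alpha*grad = 0.2181
  prox(v) = soft_thresh(0.2181, 0.0339) = 0.1842
Iteration 4: beta = 0.6, y = 0.1842 + 0.6*(0.1842 + 1.0326) = 0.9143
  grad(y) = 0.9717, v = y - alpha*grad = 0.8852
  prox(v) = soft_thresh(0.8852, 0.0339) = 0.8513
f(x_4) = 6*0.8513^2 - 10*0.8513 + 1.13*|0.8513| = -3.2028


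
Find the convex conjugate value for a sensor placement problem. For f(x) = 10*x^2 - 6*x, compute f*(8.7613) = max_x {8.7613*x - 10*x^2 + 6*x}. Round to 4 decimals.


f*(y) = sup_x {y*x - a*x^2 - b*x} = sup_x {(y-b)*x - a*x^2}
FOC: (y - b) - 2a*x = 0 => x* = (y - b)/(2a)
x* = (8.7613 + 6)/(2*10) = 0.7381
f*(8.7613) = (y-b)^2/(4a) = (8.7613 + 6)^2/(4*10)
= 217.896/40 = 5.4474


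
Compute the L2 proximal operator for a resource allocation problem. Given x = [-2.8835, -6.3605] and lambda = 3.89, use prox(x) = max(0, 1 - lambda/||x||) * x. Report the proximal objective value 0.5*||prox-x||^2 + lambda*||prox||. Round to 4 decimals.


Step 1: Compute ||x||.
||x|| = 6.9836
Step 2: Compute scaling factor.
scale = max(0, 1 - 3.89/6.9836) = 0.443
Step 3: prox(x) = [-1.2773, -2.8176]
||prox(x)|| = 3.0936
Step 4: Proximal objective.
0.5*||prox-x||^2 = 7.5661
lambda*||prox|| = 12.0341
Total = 19.6001


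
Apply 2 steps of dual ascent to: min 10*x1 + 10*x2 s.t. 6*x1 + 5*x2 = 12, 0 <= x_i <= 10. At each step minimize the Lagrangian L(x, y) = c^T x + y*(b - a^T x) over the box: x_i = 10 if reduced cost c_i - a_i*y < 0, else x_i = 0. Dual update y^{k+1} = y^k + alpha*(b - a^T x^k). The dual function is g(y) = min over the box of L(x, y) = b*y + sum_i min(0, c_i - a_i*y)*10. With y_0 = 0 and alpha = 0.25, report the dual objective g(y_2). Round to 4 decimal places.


Dual ascent for LP: min 10*x1 + 10*x2, 6*x1 + 5*x2 = 12, 0 <= x_i <= 10
Step 1: y^k = 0.0, reduced costs: (10.0, 10.0)
  x^k = (0.0, 0.0), subgradient = b - a^T x = 12.0
  y^{k+1} = 0.0 + 0.25*12.0 = 3.0
Step 2: y^k = 3.0, reduced costs: (-8.0, -5.0)
  x^k = (10.0, 10.0), subgradient = b - a^T x = -98.0
  y^{k+1} = 3.0 + 0.25*-98.0 = -21.5
Dual objective at y_2 = -21.5: reduced costs (139.0, 117.5), box minimizer x = (0.0, 0.0)
g(y_2) = b*y + (c1 - a1*y)*x1 + (c2 - a2*y)*x2 = 12*(-21.5) + 139.0*0.0 + 117.5*0.0 = -258.0 + 0.0 + 0.0 = -258.0


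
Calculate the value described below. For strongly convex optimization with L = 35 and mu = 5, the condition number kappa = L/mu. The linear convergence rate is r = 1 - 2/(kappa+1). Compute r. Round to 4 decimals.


Step 1: Compute the condition number.
kappa = L/mu = 35/5 = 7.0
Step 2: Compute the convergence rate.
r = 1 - 2/(kappa + 1) = 1 - 2*mu/(L + mu) = (L - mu)/(L + mu) = 30/40 = 0.75


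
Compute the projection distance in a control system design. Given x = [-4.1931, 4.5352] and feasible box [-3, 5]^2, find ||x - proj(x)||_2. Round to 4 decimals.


Project each component onto [-3, 5].
clip(-4.1931) = -3.0, clip(4.5352) = 4.5352
Projection = [-3.0, 4.5352]
Squared diffs: [1.4235, 0.0]
Distance = sqrt(1.4235) = 1.1931


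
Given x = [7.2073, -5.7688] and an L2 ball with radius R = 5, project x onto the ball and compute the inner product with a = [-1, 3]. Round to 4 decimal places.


Step 1: Compute ||x|| (intermediates to 6 decimals).
||x|| = sqrt(7.2073^2 + (-5.7688)^2) = 9.231697
Step 2: Project.
Since ||x|| > R, scale = R/||x|| = 5/9.231697 = 0.541612, proj(x) = scale * x
proj(x) = [3.90356, -3.124451]
Step 3: Dot product.
a^T * proj(x) = -1*3.90356 + 3*(-3.124451) = -13.2769


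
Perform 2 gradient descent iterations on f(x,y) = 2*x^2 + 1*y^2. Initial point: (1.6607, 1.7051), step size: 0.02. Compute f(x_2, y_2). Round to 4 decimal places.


Gradient descent on f(x,y) = 2*x^2 + 1*y^2.
Starting point: (1.6607, 1.7051), alpha = 0.02
Step 1: grad_x = 2*2*1.6607 = 6.6428, grad_y = 2*1*1.7051 = 3.4102
  x_1 = 1.6607 - 0.02*6.6428 = 1.5278
  y_1 = 1.7051 - 0.02*3.4102 = 1.6369
Step 2: grad_x = 2*2*1.5278 = 6.1114, grad_y = 2*1*1.6369 = 3.2738
  x_2 = 1.5278 - 0.02*6.1114 = 1.4056
  y_2 = 1.6369 - 0.02*3.2738 = 1.5714
f(1.4056, 1.5714) = 2*1.4056^2 + 1*1.5714^2 = 6.4209


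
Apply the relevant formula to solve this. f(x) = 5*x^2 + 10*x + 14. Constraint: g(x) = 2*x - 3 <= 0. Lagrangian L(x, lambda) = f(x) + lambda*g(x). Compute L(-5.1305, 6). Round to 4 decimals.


Step 1: Evaluate f(x).
f(-5.1305) = 5*(-5.1305)^2 + 10*(-5.1305) + 14 = 94.3052
Step 2: Evaluate g(x).
g(-5.1305) = 2*-5.1305 - 3 = -13.261
Step 3: Compute Lagrangian.
L = 94.3052 + 6*-13.261 = 14.7392


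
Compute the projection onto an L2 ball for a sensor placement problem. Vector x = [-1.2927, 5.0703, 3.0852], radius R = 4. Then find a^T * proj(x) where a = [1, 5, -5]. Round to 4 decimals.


Step 1: Compute ||x|| (intermediates to 6 decimals).
||x|| = sqrt((-1.2927)^2 + 5.0703^2 + 3.0852^2) = 6.074329
Step 2: Project.
Since ||x|| > R, scale = R/||x|| = 4/6.074329 = 0.658509, proj(x) = scale * x
proj(x) = [-0.851255, 3.338838, 2.031632]
Step 3: Dot product.
a^T * proj(x) = 1*(-0.851255) + 5*3.338838 - 5*2.031632 = 5.6848


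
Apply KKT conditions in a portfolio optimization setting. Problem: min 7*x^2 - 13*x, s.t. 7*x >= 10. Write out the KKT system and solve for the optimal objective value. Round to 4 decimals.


Step 1: Try lambda = 0 (constraint inactive).
x_unc = 13/(2*7) = 0.9286
Check: 7*0.9286 = 6.5002 < 10 -- violated!
Step 2: Constraint must be active: 7*x = 10
x* = 10/7 = 1.4286 (rounded; the exact value 10/7 is used below)
lambda = (2*7*(10/7) - 13)/7 = 1.0
Step 3: Compute optimal value.
f(x*) = 7*(10/7)^2 - 13*(10/7) = -4.2857


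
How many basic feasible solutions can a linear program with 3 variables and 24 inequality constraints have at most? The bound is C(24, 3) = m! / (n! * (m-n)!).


Each vertex corresponds to some choice of n active constraints out of m, so the number of vertices is at most C(m, n) = m! / (n!(m-n)!).
m = 24, n = 3
Numerator: 24 * 23 * 22
Denominator: 3! = 6
C(24, 3) = 2024
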